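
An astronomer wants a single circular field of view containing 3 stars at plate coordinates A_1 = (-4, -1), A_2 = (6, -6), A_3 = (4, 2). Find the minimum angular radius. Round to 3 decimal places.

Side lengths²: A_1A_2² = 125, A_1A_3² = 73, A_2A_3² = 68.
Since A_1A_2² = 125 < 73 + 68 = 141, the triangle is acute, so the smallest enclosing circle is the circumcircle.
Circumcentre = (9/7, -41/14), r² = 6205/196.
r = √(6205/196) ≈ 5.627.

5.627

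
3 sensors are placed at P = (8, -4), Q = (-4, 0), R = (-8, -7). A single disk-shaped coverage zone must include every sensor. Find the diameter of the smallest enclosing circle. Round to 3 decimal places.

Side lengths²: PQ² = 160, PR² = 265, QR² = 65.
Since PR² = 265 ≥ 160 + 65 = 225, the angle opposite PR is not acute, so the smallest enclosing circle has PR as diameter.
Centre = midpoint of PR = (0, -5.5), r² = 265/4 = 66.25.
Diameter = 2r = 2√(66.25) ≈ 16.279.

16.279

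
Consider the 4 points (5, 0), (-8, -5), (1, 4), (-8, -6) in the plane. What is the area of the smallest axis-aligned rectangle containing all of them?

x ranges over [-8, 5], width 13.
y ranges over [-6, 4], height 10.
Area = 13 × 10 = 130.

130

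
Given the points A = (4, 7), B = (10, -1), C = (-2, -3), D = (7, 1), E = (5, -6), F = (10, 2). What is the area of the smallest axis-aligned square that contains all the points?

169

The bounding box has width 12 and height 13.
An axis-aligned square enclosing the set must have side ≥ max(width, height).
So the minimum side is max(12, 13) = 13.
Area = 13² = 169.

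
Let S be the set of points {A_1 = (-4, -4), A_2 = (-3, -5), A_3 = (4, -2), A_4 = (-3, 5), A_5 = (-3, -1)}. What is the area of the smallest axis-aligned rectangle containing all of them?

x ranges over [-4, 4], width 8.
y ranges over [-5, 5], height 10.
Area = 8 × 10 = 80.

80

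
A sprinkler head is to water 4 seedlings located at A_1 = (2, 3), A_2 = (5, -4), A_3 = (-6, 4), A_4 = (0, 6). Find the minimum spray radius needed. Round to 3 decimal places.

6.801

By Welzl's lemma the MEC is supported by two points (diametrically opposite) or three points (on a circumcircle).
The farthest pair is A_2–A_3 with squared distance 185. The circle on this segment as diameter has centre (-0.5, 0) and r² = 185/4 = 46.25.
Check A_1: distance² to centre = 15.25 ≤ 46.25, so it lies inside.
All remaining points lie in this disk, and no smaller disk contains both endpoints, so this is the minimum enclosing circle.
r = √(46.25) ≈ 6.801.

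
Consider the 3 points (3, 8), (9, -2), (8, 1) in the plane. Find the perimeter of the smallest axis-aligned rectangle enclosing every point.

32

Width = max x − min x = 9 − 3 = 6.
Height = max y − min y = 8 − (-2) = 10.
Perimeter = 2(6 + 10) = 32.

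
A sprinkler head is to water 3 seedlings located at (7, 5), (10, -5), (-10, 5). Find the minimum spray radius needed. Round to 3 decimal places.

11.180

Call the three points A, B, C in the order given.
Side lengths²: AB² = 109, AC² = 289, BC² = 500.
Since BC² = 500 ≥ 289 + 109 = 398, the angle opposite BC is not acute, so the smallest enclosing circle has BC as diameter.
Centre = midpoint of BC = (0, 0), r² = 500/4 = 125.
r = √125 ≈ 11.180.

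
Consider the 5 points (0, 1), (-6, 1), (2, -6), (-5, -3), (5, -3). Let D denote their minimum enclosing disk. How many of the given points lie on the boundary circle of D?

2

The farthest pair is (-6, 1)–(5, -3) with squared distance 137. The circle on this segment as diameter has centre (-0.5, -1) and r² = 137/4 = 34.25.
Check (0, 1): distance² to centre = 4.25 ≤ 34.25, so it lies inside.
All remaining points lie in this disk, and no smaller disk contains both endpoints, so this is the minimum enclosing circle.
The points at distance exactly r from the centre are (-6, 1), (5, -3) — 2 points.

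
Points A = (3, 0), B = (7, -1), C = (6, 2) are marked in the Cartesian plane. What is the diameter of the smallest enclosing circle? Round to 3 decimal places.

Side lengths²: AB² = 17, AC² = 13, BC² = 10.
Since AB² = 17 < 13 + 10 = 23, the triangle is acute, so the smallest enclosing circle is the circumcircle.
Circumcentre = (113/22, 1/22), r² = 1105/242.
Diameter = 2r = 2√(1105/242) ≈ 4.274.

4.274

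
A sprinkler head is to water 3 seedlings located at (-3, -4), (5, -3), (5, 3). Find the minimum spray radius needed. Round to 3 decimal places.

5.315

Call the three points A, B, C in the order given.
Side lengths²: AB² = 65, AC² = 113, BC² = 36.
Since AC² = 113 ≥ 65 + 36 = 101, the angle opposite AC is not acute, so the smallest enclosing circle has AC as diameter.
Centre = midpoint of AC = (1, -0.5), r² = 113/4 = 28.25.
r = √(28.25) ≈ 5.315.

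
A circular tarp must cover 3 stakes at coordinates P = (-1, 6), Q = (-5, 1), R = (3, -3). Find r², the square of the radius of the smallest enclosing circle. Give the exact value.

Side lengths²: PQ² = 41, PR² = 97, QR² = 80.
Since PR² = 97 < 80 + 41 = 121, the triangle is acute, so the smallest enclosing circle is the circumcircle.
Circumcentre = (1/28, 15/14), r² = 19885/784.

19885/784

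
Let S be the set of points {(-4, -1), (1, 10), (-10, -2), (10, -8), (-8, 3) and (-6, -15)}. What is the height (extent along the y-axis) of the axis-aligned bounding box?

max y = 10, min y = -15, so height = 25.

25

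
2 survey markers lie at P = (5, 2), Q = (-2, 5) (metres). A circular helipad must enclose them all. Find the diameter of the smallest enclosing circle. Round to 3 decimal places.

7.616

The smallest circle enclosing two points has them as diameter endpoints.
Centre = midpoint = (1.5, 3.5); r² = |PQ|²/4 = 58/4 = 14.5.
Diameter = 2r = 2√(14.5) ≈ 7.616.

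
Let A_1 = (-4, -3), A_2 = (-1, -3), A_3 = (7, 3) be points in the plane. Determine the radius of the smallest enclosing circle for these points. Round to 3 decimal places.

Side lengths²: A_1A_2² = 9, A_1A_3² = 157, A_2A_3² = 100.
Since A_1A_3² = 157 ≥ 100 + 9 = 109, the angle opposite A_1A_3 is not acute, so the smallest enclosing circle has A_1A_3 as diameter.
Centre = midpoint of A_1A_3 = (1.5, 0), r² = 157/4 = 39.25.
r = √(39.25) ≈ 6.265.

6.265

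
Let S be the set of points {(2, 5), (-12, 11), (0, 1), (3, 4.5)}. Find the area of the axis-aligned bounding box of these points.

150

x ranges over [-12, 3], width 15.
y ranges over [1, 11], height 10.
Area = 15 × 10 = 150.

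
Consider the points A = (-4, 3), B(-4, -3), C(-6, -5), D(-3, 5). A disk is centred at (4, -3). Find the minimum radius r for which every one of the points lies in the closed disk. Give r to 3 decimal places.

The required radius is the distance from (4, -3) to the farthest point.
Squared distances: 100, 64, 104, 113.
Maximum is 113, attained at D.
r = √113 ≈ 10.630.

10.630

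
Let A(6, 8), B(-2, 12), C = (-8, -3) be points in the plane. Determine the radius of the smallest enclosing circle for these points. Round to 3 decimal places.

Side lengths²: AB² = 80, AC² = 317, BC² = 261.
Since AC² = 317 < 261 + 80 = 341, the triangle is acute, so the smallest enclosing circle is the circumcircle.
Circumcentre = (-35/24, 37/12), r² = 45965/576.
r = √(45965/576) ≈ 8.933.

8.933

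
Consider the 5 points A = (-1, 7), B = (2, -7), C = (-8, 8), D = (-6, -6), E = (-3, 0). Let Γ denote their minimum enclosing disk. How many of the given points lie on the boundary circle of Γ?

2

By Welzl's lemma the MEC is supported by two points (diametrically opposite) or three points (on a circumcircle).
The farthest pair is B–C with squared distance 325. The circle on this segment as diameter has centre (-3, 0.5) and r² = 325/4 = 81.25.
Check A: distance² to centre = 46.25 ≤ 81.25, so it lies inside.
All remaining points lie in this disk, and no smaller disk contains both endpoints, so this is the minimum enclosing circle.
The points at distance exactly r from the centre are B, C — 2 points.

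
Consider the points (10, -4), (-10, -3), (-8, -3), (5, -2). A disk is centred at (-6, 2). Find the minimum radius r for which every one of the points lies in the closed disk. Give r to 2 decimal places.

17.09

The required radius is the distance from (-6, 2) to the farthest point.
Squared distances: 292, 41, 29, 137.
Maximum is 292, attained at (10, -4).
r = √292 ≈ 17.09.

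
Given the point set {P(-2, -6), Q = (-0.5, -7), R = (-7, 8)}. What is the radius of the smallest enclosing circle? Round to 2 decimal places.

Side lengths²: PQ² = 3.25, PR² = 221, QR² = 267.25.
Since QR² = 267.25 ≥ 221 + 3.25 = 224.25, the angle opposite QR is not acute, so the smallest enclosing circle has QR as diameter.
Centre = midpoint of QR = (-3.75, 0.5), r² = 267.25/4 = 66.8125.
r = √(66.8125) ≈ 8.17.

8.17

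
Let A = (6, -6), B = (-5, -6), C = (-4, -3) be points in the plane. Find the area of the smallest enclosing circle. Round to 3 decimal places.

Side lengths²: AB² = 121, AC² = 109, BC² = 10.
Since AB² = 121 ≥ 109 + 10 = 119, the angle opposite AB is not acute, so the smallest enclosing circle has AB as diameter.
Centre = midpoint of AB = (0.5, -6), r² = 121/4 = 30.25.
Area = π·r² = π·30.25 ≈ 95.033.

95.033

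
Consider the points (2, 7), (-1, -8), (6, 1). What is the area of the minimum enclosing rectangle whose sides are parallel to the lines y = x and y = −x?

In coordinates u = x + y, v = x − y the rectangle is axis-aligned; the map (x,y)→(u,v) scales areas by 2.
u-values: 9, -9, 7; range = 9 − (-9) = 18.
v-values: -5, 7, 5; range = 7 − (-5) = 12.
Area = (18 × 12) / 2 = 108.

108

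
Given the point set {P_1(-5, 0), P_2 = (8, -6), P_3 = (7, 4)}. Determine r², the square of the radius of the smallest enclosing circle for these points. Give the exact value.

103525/1922

Side lengths²: P_1P_2² = 205, P_1P_3² = 160, P_2P_3² = 101.
Since P_1P_2² = 205 < 160 + 101 = 261, the triangle is acute, so the smallest enclosing circle is the circumcircle.
Circumcentre = (135/62, -95/62), r² = 103525/1922.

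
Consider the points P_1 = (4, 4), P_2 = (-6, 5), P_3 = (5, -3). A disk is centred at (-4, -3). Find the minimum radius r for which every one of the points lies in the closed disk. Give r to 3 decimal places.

The required radius is the distance from (-4, -3) to the farthest point.
Squared distances: 113, 68, 81.
Maximum is 113, attained at P_1.
r = √113 ≈ 10.630.

10.630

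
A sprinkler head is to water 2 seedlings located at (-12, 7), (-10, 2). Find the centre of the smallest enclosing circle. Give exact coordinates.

(-11, 4.5)

The smallest circle enclosing two points has them as diameter endpoints.
Centre = midpoint = (-11, 4.5); r² = |(-12, 7)−(-10, 2)|²/4 = 29/4 = 7.25.
Centre = (-11, 4.5).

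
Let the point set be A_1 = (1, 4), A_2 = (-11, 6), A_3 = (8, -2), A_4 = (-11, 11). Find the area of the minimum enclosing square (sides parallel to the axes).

The bounding box has width 19 and height 13.
An axis-aligned square enclosing the set must have side ≥ max(width, height).
So the minimum side is max(19, 13) = 19.
Area = 19² = 361.

361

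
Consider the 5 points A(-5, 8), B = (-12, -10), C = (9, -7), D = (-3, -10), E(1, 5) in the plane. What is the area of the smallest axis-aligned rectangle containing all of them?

378

x ranges over [-12, 9], width 21.
y ranges over [-10, 8], height 18.
Area = 21 × 18 = 378.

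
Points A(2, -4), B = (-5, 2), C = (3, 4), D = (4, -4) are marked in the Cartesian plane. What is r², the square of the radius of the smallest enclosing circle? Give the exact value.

The minimum enclosing circle is determined by three boundary points: B, C, D.
Their circumcentre is (-3/22, -5/11) with r² = 14365/484.
The farthest remaining point A is at distance² 8293/484 ≤ 14365/484.

14365/484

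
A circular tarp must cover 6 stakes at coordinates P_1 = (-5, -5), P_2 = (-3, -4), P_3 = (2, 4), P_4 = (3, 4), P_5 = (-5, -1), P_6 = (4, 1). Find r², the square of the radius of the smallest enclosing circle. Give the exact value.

A smallest enclosing disk is always determined by at most three of the input points on its boundary.
The farthest pair is P_1–P_4 with squared distance 145. The circle on this segment as diameter has centre (-1, -0.5) and r² = 145/4 = 36.25.
Check P_2: distance² to centre = 16.25 ≤ 36.25, so it lies inside.
All remaining points lie in this disk, and no smaller disk contains both endpoints, so this is the minimum enclosing circle.

36.25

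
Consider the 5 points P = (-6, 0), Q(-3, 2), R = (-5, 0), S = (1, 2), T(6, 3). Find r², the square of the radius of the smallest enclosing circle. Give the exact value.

38.25

The minimum enclosing circle of a finite set is fixed by two of the points (as a diameter) or three (as a circumcircle).
The farthest pair is P–T with squared distance 153. The circle on this segment as diameter has centre (0, 1.5) and r² = 153/4 = 38.25.
Check Q: distance² to centre = 9.25 ≤ 38.25, so it lies inside.
All remaining points lie in this disk, and no smaller disk contains both endpoints, so this is the minimum enclosing circle.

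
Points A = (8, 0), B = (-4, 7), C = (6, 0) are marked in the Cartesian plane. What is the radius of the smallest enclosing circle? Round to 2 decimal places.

6.95

Side lengths²: AB² = 193, AC² = 4, BC² = 149.
Since AB² = 193 ≥ 149 + 4 = 153, the angle opposite AB is not acute, so the smallest enclosing circle has AB as diameter.
Centre = midpoint of AB = (2, 3.5), r² = 193/4 = 48.25.
r = √(48.25) ≈ 6.95.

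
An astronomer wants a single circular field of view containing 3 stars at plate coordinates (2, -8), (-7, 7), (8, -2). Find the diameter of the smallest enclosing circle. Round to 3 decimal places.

18.031

Call the three points A, B, C in the order given.
Side lengths²: AB² = 306, AC² = 72, BC² = 306.
Since BC² = 306 < 306 + 72 = 378, the triangle is acute, so the smallest enclosing circle is the circumcircle.
Circumcentre = (-0.625, 0.625), r² = 81.28125.
Diameter = 2r = 2√(81.28125) ≈ 18.031.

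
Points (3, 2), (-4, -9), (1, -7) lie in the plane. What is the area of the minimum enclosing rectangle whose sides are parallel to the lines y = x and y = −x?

In coordinates u = x + y, v = x − y the rectangle is axis-aligned; the map (x,y)→(u,v) scales areas by 2.
u-values: 5, -13, -6; range = 5 − (-13) = 18.
v-values: 1, 5, 8; range = 8 − 1 = 7.
Area = (18 × 7) / 2 = 63.

63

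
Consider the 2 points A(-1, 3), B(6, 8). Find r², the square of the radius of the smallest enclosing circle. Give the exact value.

18.5

The smallest circle enclosing two points has them as diameter endpoints.
Centre = midpoint = (2.5, 5.5); r² = |AB|²/4 = 74/4 = 18.5.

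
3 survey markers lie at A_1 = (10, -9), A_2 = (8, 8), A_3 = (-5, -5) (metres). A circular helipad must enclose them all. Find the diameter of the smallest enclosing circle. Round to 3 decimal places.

Side lengths²: A_1A_2² = 293, A_1A_3² = 241, A_2A_3² = 338.
Since A_2A_3² = 338 < 293 + 241 = 534, the triangle is acute, so the smallest enclosing circle is the circumcircle.
Circumcentre = (155/38, -41/38), r² = 70613/722.
Diameter = 2r = 2√(70613/722) ≈ 19.779.

19.779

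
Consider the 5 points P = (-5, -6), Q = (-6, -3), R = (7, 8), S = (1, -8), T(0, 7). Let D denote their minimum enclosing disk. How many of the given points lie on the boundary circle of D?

2

By Welzl's lemma the MEC is supported by two points (diametrically opposite) or three points (on a circumcircle).
The farthest pair is P–R with squared distance 340. The circle on this segment as diameter has centre (1, 1) and r² = 340/4 = 85.
Check Q: distance² to centre = 65 ≤ 85, so it lies inside.
All remaining points lie in this disk, and no smaller disk contains both endpoints, so this is the minimum enclosing circle.
The points at distance exactly r from the centre are P, R — 2 points.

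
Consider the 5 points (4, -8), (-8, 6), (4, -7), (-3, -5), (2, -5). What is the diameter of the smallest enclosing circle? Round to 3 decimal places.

By Welzl's lemma the MEC is supported by two points (diametrically opposite) or three points (on a circumcircle).
The farthest pair is (4, -8)–(-8, 6) with squared distance 340. The circle on this segment as diameter has centre (-2, -1) and r² = 340/4 = 85.
Check (4, -7): distance² to centre = 72 ≤ 85, so it lies inside.
All remaining points lie in this disk, and no smaller disk contains both endpoints, so this is the minimum enclosing circle.
Diameter = 2r = 2√85 ≈ 18.439.

18.439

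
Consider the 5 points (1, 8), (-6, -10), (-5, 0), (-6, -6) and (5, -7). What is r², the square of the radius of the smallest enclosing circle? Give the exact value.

By Welzl's lemma the MEC is supported by two points (diametrically opposite) or three points (on a circumcircle).
The farthest pair is (1, 8)–(-6, -10) with squared distance 373. The circle on this segment as diameter has centre (-2.5, -1) and r² = 373/4 = 93.25.
Check (-5, 0): distance² to centre = 7.25 ≤ 93.25, so it lies inside.
All remaining points lie in this disk, and no smaller disk contains both endpoints, so this is the minimum enclosing circle.

93.25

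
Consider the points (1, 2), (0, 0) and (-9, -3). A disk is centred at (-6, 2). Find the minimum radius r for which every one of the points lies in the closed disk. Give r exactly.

The required radius is the distance from (-6, 2) to the farthest point.
Squared distances: 49, 40, 34.
Maximum is 49, attained at (1, 2).
r = √49 = 7.

7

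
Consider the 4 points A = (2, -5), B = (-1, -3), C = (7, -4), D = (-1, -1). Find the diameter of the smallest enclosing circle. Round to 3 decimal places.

A smallest enclosing disk is always determined by at most three of the input points on its boundary.
The farthest pair is C–D with squared distance 73. The circle on this segment as diameter has centre (3, -2.5) and r² = 73/4 = 18.25.
Check A: distance² to centre = 7.25 ≤ 18.25, so it lies inside.
All remaining points lie in this disk, and no smaller disk contains both endpoints, so this is the minimum enclosing circle.
Diameter = 2r = 2√(18.25) ≈ 8.544.

8.544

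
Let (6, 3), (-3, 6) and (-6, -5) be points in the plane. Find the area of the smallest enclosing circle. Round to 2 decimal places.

Call the three points A, B, C in the order given.
Side lengths²: AB² = 90, AC² = 208, BC² = 130.
Since AC² = 208 < 130 + 90 = 220, the triangle is acute, so the smallest enclosing circle is the circumcircle.
Circumcentre = (-2/9, -2/3), r² = 4225/81.
Area = π·r² = π·4225/81 ≈ 163.87.

163.87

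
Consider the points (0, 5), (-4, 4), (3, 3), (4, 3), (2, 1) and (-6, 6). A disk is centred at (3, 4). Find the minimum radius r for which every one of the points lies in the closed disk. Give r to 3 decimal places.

The required radius is the distance from (3, 4) to the farthest point.
Squared distances: 10, 49, 1, 2, 10, 85.
Maximum is 85, attained at (-6, 6).
r = √85 ≈ 9.220.

9.220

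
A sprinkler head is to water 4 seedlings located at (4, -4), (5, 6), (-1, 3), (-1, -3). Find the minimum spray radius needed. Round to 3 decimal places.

5.434

The minimum enclosing circle is determined by three boundary points: (4, -4), (5, 6), (-1, -3).
Their circumcentre is (83/34, 41/34) with r² = 17069/578.
The farthest remaining point (-1, 3) is at distance² 8705/578 ≤ 17069/578.
r = √(17069/578) ≈ 5.434.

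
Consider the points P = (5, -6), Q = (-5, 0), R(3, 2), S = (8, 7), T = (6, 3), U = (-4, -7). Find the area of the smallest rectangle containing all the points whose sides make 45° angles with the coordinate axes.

In coordinates u = x + y, v = x − y the rectangle is axis-aligned; the map (x,y)→(u,v) scales areas by 2.
u-values: -1, -5, 5, 15, 9, -11; range = 15 − (-11) = 26.
v-values: 11, -5, 1, 1, 3, 3; range = 11 − (-5) = 16.
Area = (26 × 16) / 2 = 208.

208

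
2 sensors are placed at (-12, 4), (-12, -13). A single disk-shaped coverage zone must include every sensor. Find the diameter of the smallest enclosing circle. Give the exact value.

The smallest circle enclosing two points has them as diameter endpoints.
Centre = midpoint = (-12, -4.5); r² = |(-12, 4)−(-12, -13)|²/4 = 289/4 = 72.25.
Diameter = 2r = 2√(72.25) = 17.

17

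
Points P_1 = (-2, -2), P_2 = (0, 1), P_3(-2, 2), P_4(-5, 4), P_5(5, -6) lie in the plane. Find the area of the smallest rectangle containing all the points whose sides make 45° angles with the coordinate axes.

50

In coordinates u = x + y, v = x − y the rectangle is axis-aligned; the map (x,y)→(u,v) scales areas by 2.
u-values: -4, 1, 0, -1, -1; range = 1 − (-4) = 5.
v-values: 0, -1, -4, -9, 11; range = 11 − (-9) = 20.
Area = (5 × 20) / 2 = 50.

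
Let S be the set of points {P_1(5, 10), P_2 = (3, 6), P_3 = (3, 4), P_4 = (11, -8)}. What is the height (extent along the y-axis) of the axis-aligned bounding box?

max y = 10, min y = -8, so height = 18.

18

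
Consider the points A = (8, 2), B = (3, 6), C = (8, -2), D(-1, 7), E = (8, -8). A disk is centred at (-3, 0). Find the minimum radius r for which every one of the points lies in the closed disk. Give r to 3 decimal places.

The required radius is the distance from (-3, 0) to the farthest point.
Squared distances: 125, 72, 125, 53, 185.
Maximum is 185, attained at E.
r = √185 ≈ 13.601.

13.601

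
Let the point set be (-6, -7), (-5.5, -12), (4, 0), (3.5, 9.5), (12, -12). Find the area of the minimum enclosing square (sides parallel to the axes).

462.25

The bounding box has width 18 and height 21.5.
An axis-aligned square enclosing the set must have side ≥ max(width, height).
So the minimum side is max(18, 21.5) = 21.5.
Area = 21.5² = 462.25.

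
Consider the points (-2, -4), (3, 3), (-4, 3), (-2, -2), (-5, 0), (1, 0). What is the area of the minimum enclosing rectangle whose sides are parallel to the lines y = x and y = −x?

54

In coordinates u = x + y, v = x − y the rectangle is axis-aligned; the map (x,y)→(u,v) scales areas by 2.
u-values: -6, 6, -1, -4, -5, 1; range = 6 − (-6) = 12.
v-values: 2, 0, -7, 0, -5, 1; range = 2 − (-7) = 9.
Area = (12 × 9) / 2 = 54.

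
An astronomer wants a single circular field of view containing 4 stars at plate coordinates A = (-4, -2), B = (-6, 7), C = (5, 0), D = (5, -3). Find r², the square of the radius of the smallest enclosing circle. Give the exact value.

A smallest enclosing disk is always determined by at most three of the input points on its boundary.
The farthest pair is B–D with squared distance 221. The circle on this segment as diameter has centre (-0.5, 2) and r² = 221/4 = 55.25.
Check A: distance² to centre = 28.25 ≤ 55.25, so it lies inside.
All remaining points lie in this disk, and no smaller disk contains both endpoints, so this is the minimum enclosing circle.

55.25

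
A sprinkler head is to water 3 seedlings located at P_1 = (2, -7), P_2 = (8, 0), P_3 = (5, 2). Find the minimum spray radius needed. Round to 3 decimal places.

Side lengths²: P_1P_2² = 85, P_1P_3² = 90, P_2P_3² = 13.
Since P_1P_3² = 90 < 85 + 13 = 98, the triangle is acute, so the smallest enclosing circle is the circumcircle.
Circumcentre = (89/22, -59/22), r² = 5525/242.
r = √(5525/242) ≈ 4.778.

4.778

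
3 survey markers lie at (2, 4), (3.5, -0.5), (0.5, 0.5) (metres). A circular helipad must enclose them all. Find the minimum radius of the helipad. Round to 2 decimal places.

Call the three points A, B, C in the order given.
Side lengths²: AB² = 22.5, AC² = 14.5, BC² = 10.
Since AB² = 22.5 < 14.5 + 10 = 24.5, the triangle is acute, so the smallest enclosing circle is the circumcircle.
Circumcentre = (2.5625, 1.6875), r² = 5.6640625.
r = √(5.6640625) ≈ 2.38.

2.38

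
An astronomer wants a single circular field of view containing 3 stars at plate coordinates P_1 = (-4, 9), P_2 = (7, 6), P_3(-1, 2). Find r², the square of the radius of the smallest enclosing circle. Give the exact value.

Side lengths²: P_1P_2² = 130, P_1P_3² = 58, P_2P_3² = 80.
Since P_1P_2² = 130 < 80 + 58 = 138, the triangle is acute, so the smallest enclosing circle is the circumcircle.
Circumcentre = (24/17, 122/17), r² = 9425/289.

9425/289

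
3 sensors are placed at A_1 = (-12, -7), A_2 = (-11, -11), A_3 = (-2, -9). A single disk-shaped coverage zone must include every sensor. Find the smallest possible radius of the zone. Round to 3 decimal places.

5.099

Side lengths²: A_1A_2² = 17, A_1A_3² = 104, A_2A_3² = 85.
Since A_1A_3² = 104 ≥ 85 + 17 = 102, the angle opposite A_1A_3 is not acute, so the smallest enclosing circle has A_1A_3 as diameter.
Centre = midpoint of A_1A_3 = (-7, -8), r² = 104/4 = 26.
r = √26 ≈ 5.099.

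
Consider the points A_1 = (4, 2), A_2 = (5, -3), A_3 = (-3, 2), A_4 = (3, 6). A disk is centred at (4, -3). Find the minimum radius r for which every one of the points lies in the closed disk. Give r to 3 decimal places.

9.055

The required radius is the distance from (4, -3) to the farthest point.
Squared distances: 25, 1, 74, 82.
Maximum is 82, attained at A_4.
r = √82 ≈ 9.055.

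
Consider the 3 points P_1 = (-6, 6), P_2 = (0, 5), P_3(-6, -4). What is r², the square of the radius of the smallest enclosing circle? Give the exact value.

Side lengths²: P_1P_2² = 37, P_1P_3² = 100, P_2P_3² = 117.
Since P_2P_3² = 117 < 100 + 37 = 137, the triangle is acute, so the smallest enclosing circle is the circumcircle.
Circumcentre = (-3.75, 1), r² = 30.0625.

30.0625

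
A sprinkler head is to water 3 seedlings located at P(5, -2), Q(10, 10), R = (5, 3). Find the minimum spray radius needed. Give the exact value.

6.5

Side lengths²: PQ² = 169, PR² = 25, QR² = 74.
Since PQ² = 169 ≥ 74 + 25 = 99, the angle opposite PQ is not acute, so the smallest enclosing circle has PQ as diameter.
Centre = midpoint of PQ = (7.5, 4), r² = 169/4 = 42.25.
r = √(42.25) = 6.5.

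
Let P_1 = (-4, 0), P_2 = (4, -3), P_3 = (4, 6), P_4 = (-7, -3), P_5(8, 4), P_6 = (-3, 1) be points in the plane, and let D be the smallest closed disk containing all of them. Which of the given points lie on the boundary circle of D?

The farthest pair is P_4–P_5 with squared distance 274. The circle on this segment as diameter has centre (0.5, 0.5) and r² = 274/4 = 68.5.
Check P_1: distance² to centre = 20.5 ≤ 68.5, so it lies inside.
All remaining points lie in this disk, and no smaller disk contains both endpoints, so this is the minimum enclosing circle.
The points at distance exactly r from the centre are P_4, P_5 — 2 points.

P_4, P_5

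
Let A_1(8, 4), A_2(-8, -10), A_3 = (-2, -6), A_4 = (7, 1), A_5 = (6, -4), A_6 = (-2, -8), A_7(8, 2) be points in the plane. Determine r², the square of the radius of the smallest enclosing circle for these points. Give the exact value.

The minimum enclosing circle of a finite set is fixed by two of the points (as a diameter) or three (as a circumcircle).
The farthest pair is A_1–A_2 with squared distance 452. The circle on this segment as diameter has centre (0, -3) and r² = 452/4 = 113.
Check A_3: distance² to centre = 13 ≤ 113, so it lies inside.
All remaining points lie in this disk, and no smaller disk contains both endpoints, so this is the minimum enclosing circle.

113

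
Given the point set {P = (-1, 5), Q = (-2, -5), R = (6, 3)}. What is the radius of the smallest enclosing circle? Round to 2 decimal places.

5.75

Side lengths²: PQ² = 101, PR² = 53, QR² = 128.
Since QR² = 128 < 101 + 53 = 154, the triangle is acute, so the smallest enclosing circle is the circumcircle.
Circumcentre = (23/18, -5/18), r² = 5353/162.
r = √(5353/162) ≈ 5.75.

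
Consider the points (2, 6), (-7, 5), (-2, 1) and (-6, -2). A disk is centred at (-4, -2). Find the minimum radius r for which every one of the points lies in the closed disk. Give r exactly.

10

The required radius is the distance from (-4, -2) to the farthest point.
Squared distances: 100, 58, 13, 4.
Maximum is 100, attained at (2, 6).
r = √100 = 10.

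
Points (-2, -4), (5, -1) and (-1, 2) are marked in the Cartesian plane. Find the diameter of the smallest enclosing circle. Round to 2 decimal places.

7.97

Call the three points A, B, C in the order given.
Side lengths²: AB² = 58, AC² = 37, BC² = 45.
Since AB² = 58 < 45 + 37 = 82, the triangle is acute, so the smallest enclosing circle is the circumcircle.
Circumcentre = (27/26, -37/26), r² = 5365/338.
Diameter = 2r = 2√(5365/338) ≈ 7.97.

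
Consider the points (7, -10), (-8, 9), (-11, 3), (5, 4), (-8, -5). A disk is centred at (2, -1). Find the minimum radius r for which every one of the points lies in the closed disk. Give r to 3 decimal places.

14.142

The required radius is the distance from (2, -1) to the farthest point.
Squared distances: 106, 200, 185, 34, 116.
Maximum is 200, attained at (-8, 9).
r = √200 ≈ 14.142.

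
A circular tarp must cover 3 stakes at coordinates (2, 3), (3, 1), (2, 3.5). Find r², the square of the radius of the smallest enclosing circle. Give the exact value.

Call the three points A, B, C in the order given.
Side lengths²: AB² = 5, AC² = 0.25, BC² = 7.25.
Since BC² = 7.25 ≥ 5 + 0.25 = 5.25, the angle opposite BC is not acute, so the smallest enclosing circle has BC as diameter.
Centre = midpoint of BC = (2.5, 2.25), r² = 7.25/4 = 1.8125.

1.8125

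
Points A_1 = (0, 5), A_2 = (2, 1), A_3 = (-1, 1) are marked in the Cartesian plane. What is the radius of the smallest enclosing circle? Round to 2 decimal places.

2.30

Side lengths²: A_1A_2² = 20, A_1A_3² = 17, A_2A_3² = 9.
Since A_1A_2² = 20 < 17 + 9 = 26, the triangle is acute, so the smallest enclosing circle is the circumcircle.
Circumcentre = (0.5, 2.75), r² = 5.3125.
r = √(5.3125) ≈ 2.30.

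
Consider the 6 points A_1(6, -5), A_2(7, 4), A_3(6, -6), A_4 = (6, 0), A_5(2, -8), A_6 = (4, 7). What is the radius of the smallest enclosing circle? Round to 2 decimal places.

The farthest pair is A_5–A_6 with squared distance 229. The circle on this segment as diameter has centre (3, -0.5) and r² = 229/4 = 57.25.
Check A_1: distance² to centre = 29.25 ≤ 57.25, so it lies inside.
All remaining points lie in this disk, and no smaller disk contains both endpoints, so this is the minimum enclosing circle.
r = √(57.25) ≈ 7.57.

7.57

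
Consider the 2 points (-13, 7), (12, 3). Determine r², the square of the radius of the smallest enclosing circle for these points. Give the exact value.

The smallest circle enclosing two points has them as diameter endpoints.
Centre = midpoint = (-0.5, 5); r² = |(-13, 7)−(12, 3)|²/4 = 641/4 = 160.25.

160.25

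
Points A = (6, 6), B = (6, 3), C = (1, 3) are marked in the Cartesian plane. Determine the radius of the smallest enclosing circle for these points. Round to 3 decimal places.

2.915

Side lengths²: AB² = 9, AC² = 34, BC² = 25.
Since AC² = 34 ≥ 25 + 9 = 34, the angle opposite AC is not acute, so the smallest enclosing circle has AC as diameter.
Centre = midpoint of AC = (3.5, 4.5), r² = 34/4 = 8.5.
r = √(8.5) ≈ 2.915.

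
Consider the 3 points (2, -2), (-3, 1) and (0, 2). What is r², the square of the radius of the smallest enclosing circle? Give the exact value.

8.5

Call the three points A, B, C in the order given.
Side lengths²: AB² = 34, AC² = 20, BC² = 10.
Since AB² = 34 ≥ 20 + 10 = 30, the angle opposite AB is not acute, so the smallest enclosing circle has AB as diameter.
Centre = midpoint of AB = (-0.5, -0.5), r² = 34/4 = 8.5.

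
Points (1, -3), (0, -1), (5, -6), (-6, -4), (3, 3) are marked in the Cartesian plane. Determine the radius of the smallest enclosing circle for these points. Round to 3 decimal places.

The minimum enclosing circle is determined by three boundary points: (5, -6), (-6, -4), (3, 3).
Their circumcentre is (-1/38, -91/38) with r² = 27625/722.
The farthest remaining point (0, -1) is at distance² 1405/722 ≤ 27625/722.
r = √(27625/722) ≈ 6.186.

6.186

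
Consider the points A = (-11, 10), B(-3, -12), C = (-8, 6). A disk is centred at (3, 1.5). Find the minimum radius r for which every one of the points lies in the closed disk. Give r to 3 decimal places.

16.378

The required radius is the distance from (3, 1.5) to the farthest point.
Squared distances: 268.25, 218.25, 141.25.
Maximum is 268.25, attained at A.
r = √(268.25) ≈ 16.378.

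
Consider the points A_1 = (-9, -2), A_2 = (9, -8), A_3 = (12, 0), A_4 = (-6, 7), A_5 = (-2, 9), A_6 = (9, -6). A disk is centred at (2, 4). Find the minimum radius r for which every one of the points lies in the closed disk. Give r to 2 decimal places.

The required radius is the distance from (2, 4) to the farthest point.
Squared distances: 157, 193, 116, 73, 41, 149.
Maximum is 193, attained at A_2.
r = √193 ≈ 13.89.

13.89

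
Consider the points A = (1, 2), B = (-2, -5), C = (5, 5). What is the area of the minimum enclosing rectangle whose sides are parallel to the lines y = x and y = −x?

In coordinates u = x + y, v = x − y the rectangle is axis-aligned; the map (x,y)→(u,v) scales areas by 2.
u-values: 3, -7, 10; range = 10 − (-7) = 17.
v-values: -1, 3, 0; range = 3 − (-1) = 4.
Area = (17 × 4) / 2 = 34.

34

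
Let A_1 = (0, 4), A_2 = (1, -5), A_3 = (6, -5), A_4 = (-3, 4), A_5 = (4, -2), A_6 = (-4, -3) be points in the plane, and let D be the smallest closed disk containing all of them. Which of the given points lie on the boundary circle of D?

A_3, A_4

The minimum enclosing circle of a finite set is fixed by two of the points (as a diameter) or three (as a circumcircle).
The farthest pair is A_3–A_4 with squared distance 162. The circle on this segment as diameter has centre (1.5, -0.5) and r² = 162/4 = 40.5.
Check A_1: distance² to centre = 22.5 ≤ 40.5, so it lies inside.
All remaining points lie in this disk, and no smaller disk contains both endpoints, so this is the minimum enclosing circle.
The points at distance exactly r from the centre are A_3, A_4 — 2 points.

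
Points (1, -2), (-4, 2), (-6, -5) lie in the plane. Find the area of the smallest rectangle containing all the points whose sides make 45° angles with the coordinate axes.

In coordinates u = x + y, v = x − y the rectangle is axis-aligned; the map (x,y)→(u,v) scales areas by 2.
u-values: -1, -2, -11; range = -1 − (-11) = 10.
v-values: 3, -6, -1; range = 3 − (-6) = 9.
Area = (10 × 9) / 2 = 45.

45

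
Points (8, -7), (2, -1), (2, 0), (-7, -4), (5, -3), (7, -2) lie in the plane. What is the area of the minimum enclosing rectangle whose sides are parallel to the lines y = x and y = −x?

144

In coordinates u = x + y, v = x − y the rectangle is axis-aligned; the map (x,y)→(u,v) scales areas by 2.
u-values: 1, 1, 2, -11, 2, 5; range = 5 − (-11) = 16.
v-values: 15, 3, 2, -3, 8, 9; range = 15 − (-3) = 18.
Area = (16 × 18) / 2 = 144.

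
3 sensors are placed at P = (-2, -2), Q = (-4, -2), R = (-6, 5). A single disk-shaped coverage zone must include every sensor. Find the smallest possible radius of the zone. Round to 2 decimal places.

Side lengths²: PQ² = 4, PR² = 65, QR² = 53.
Since PR² = 65 ≥ 53 + 4 = 57, the angle opposite PR is not acute, so the smallest enclosing circle has PR as diameter.
Centre = midpoint of PR = (-4, 1.5), r² = 65/4 = 16.25.
r = √(16.25) ≈ 4.03.

4.03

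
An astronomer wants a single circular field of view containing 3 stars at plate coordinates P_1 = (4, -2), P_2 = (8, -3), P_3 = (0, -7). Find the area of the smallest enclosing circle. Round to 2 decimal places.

62.83

Side lengths²: P_1P_2² = 17, P_1P_3² = 41, P_2P_3² = 80.
Since P_2P_3² = 80 ≥ 41 + 17 = 58, the angle opposite P_2P_3 is not acute, so the smallest enclosing circle has P_2P_3 as diameter.
Centre = midpoint of P_2P_3 = (4, -5), r² = 80/4 = 20.
Area = π·r² = π·20 ≈ 62.83.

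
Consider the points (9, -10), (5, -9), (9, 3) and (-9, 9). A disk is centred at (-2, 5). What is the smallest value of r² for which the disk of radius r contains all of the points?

346

The required radius is the distance from (-2, 5) to the farthest point.
Squared distances: 346, 245, 125, 65.
Maximum is 346, attained at (9, -10).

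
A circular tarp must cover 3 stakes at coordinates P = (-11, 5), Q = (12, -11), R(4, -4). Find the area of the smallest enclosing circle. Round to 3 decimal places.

616.538

Side lengths²: PQ² = 785, PR² = 306, QR² = 113.
Since PQ² = 785 ≥ 306 + 113 = 419, the angle opposite PQ is not acute, so the smallest enclosing circle has PQ as diameter.
Centre = midpoint of PQ = (0.5, -3), r² = 785/4 = 196.25.
Area = π·r² = π·196.25 ≈ 616.538.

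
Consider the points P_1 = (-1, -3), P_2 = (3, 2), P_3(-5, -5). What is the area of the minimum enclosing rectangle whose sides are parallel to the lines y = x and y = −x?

15

In coordinates u = x + y, v = x − y the rectangle is axis-aligned; the map (x,y)→(u,v) scales areas by 2.
u-values: -4, 5, -10; range = 5 − (-10) = 15.
v-values: 2, 1, 0; range = 2 − 0 = 2.
Area = (15 × 2) / 2 = 15.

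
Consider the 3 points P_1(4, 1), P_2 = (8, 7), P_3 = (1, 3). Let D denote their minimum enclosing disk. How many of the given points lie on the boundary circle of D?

3

Side lengths²: P_1P_2² = 52, P_1P_3² = 13, P_2P_3² = 65.
Since P_2P_3² = 65 ≥ 52 + 13 = 65, the angle opposite P_2P_3 is not acute, so the smallest enclosing circle has P_2P_3 as diameter.
Centre = midpoint of P_2P_3 = (4.5, 5), r² = 65/4 = 16.25.
The points at distance exactly r from the centre are P_1, P_2, P_3 — 3 points.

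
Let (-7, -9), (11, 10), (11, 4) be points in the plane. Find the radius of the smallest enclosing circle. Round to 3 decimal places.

13.086

Call the three points A, B, C in the order given.
Side lengths²: AB² = 685, AC² = 493, BC² = 36.
Since AB² = 685 ≥ 493 + 36 = 529, the angle opposite AB is not acute, so the smallest enclosing circle has AB as diameter.
Centre = midpoint of AB = (2, 0.5), r² = 685/4 = 171.25.
r = √(171.25) ≈ 13.086.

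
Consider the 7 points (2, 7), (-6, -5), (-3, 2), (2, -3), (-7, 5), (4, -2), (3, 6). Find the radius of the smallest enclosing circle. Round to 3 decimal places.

The farthest pair is (2, 7)–(-6, -5) with squared distance 208. The circle on this segment as diameter has centre (-2, 1) and r² = 208/4 = 52.
Check (-3, 2): distance² to centre = 2 ≤ 52, so it lies inside.
All remaining points lie in this disk, and no smaller disk contains both endpoints, so this is the minimum enclosing circle.
r = √52 ≈ 7.211.

7.211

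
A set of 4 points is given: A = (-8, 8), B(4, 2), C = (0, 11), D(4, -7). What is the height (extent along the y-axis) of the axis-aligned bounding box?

18

max y = 11, min y = -7, so height = 18.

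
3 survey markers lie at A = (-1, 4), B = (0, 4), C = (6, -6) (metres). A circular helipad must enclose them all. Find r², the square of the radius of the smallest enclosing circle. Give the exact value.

37.25

Side lengths²: AB² = 1, AC² = 149, BC² = 136.
Since AC² = 149 ≥ 136 + 1 = 137, the angle opposite AC is not acute, so the smallest enclosing circle has AC as diameter.
Centre = midpoint of AC = (2.5, -1), r² = 149/4 = 37.25.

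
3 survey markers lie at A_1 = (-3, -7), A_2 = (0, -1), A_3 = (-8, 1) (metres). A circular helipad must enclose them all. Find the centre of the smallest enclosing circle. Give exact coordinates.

(-83/18, -22/9)

Side lengths²: A_1A_2² = 45, A_1A_3² = 89, A_2A_3² = 68.
Since A_1A_3² = 89 < 68 + 45 = 113, the triangle is acute, so the smallest enclosing circle is the circumcircle.
Circumcentre = (-83/18, -22/9), r² = 7565/324.
Centre = (-83/18, -22/9).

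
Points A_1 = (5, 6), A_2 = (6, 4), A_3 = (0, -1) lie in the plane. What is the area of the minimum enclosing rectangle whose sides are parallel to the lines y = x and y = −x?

18

In coordinates u = x + y, v = x − y the rectangle is axis-aligned; the map (x,y)→(u,v) scales areas by 2.
u-values: 11, 10, -1; range = 11 − (-1) = 12.
v-values: -1, 2, 1; range = 2 − (-1) = 3.
Area = (12 × 3) / 2 = 18.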